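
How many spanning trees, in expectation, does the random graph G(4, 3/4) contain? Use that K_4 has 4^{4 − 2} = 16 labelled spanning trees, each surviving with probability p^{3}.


K_4 has 4^{4 − 2} = 16 labelled spanning trees.
For each such spanning tree H, let X_H = 1 if all 3 edges of H are present in G. Then P[X_H = 1] = p^{3} = (3/4)^{3} = 27/64.
Summing the indicators: E[X] = Σ_H E[X_H] = 16 · p^{3} = 16 · 27/64 = 27/4.
Numerically: E[X] ≈ 6.75.

E[X] = 16 · (3/4)^{3} = 27/4 ≈ 6.75.


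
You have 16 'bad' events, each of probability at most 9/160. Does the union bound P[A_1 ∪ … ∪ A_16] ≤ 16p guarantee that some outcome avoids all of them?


Union bound: P[∪_{i=1}^{16} A_i] ≤ Σ_i P[A_i] ≤ 16·p = 16·(9/160) = 9/10.
Numerically: 9/10 ≈ 0.9000.
Is 9/10 < 1? YES.
Since P[∪ A_i] ≤ 9/10 < 1, the complement has P[∩ A_i^c] ≥ 1 − 9/10 = 1/10 > 0, so some outcome avoids every A_i.

16·p = 9/10 ≈ 0.9000; existence CERTIFIED by the union bound.


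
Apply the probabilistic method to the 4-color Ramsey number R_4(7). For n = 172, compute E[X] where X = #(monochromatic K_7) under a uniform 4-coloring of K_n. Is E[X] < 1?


E[X] = C(172, 7) · 4^{1 − 21} = 780842580024 · 4^{−20} = 780842580024/1099511627776.
As a reduced fraction: E[X] = 97605322503/137438953472 ≈ 0.7102.
Is E[X] < 1? YES.
Since E[X] < 1, there exists a 4-coloring of K_{172} with no monochromatic K_7; hence R_4(7) > 172.

E[X] = 97605322503/137438953472 ≈ 0.7102; E[X] < 1, so R_4(7) > 172.


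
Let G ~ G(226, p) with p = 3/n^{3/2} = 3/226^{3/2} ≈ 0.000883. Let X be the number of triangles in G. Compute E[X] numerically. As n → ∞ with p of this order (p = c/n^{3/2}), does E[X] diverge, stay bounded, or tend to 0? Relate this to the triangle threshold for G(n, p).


Number of potential triangles: C(226, 3) = 1898400.
Each occurs with probability p³ ≈ (0.000883)³ ≈ 6.8845536e-10.
By linearity: E[X] = C(226, 3)·p³ ≈ 1898400 · 6.8845536e-10 ≈ 0.00131.
Since α = 3/2 > 1, p = c/n^{3/2} = o(1/n) is below the triangle threshold p ~ 1/n. Asymptotically E[X] ~ (c³/6)·n^{3(1−α)} = (3³/6)·n^{-1.5} → 0, so by Markov's inequality G has no triangles w.h.p.

E[X] ≈ 0.00131; in regime p = Θ(1/n^{3/2}) E[X] tends to 0 (below the triangle threshold p ~ 1/n).


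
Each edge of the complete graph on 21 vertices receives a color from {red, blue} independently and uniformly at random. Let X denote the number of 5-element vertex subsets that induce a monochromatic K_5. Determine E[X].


Let X = Σ_S X_S over the C(21, 5) = 20349 subsets S of size 5, where X_S = 1 if the K_5 on S is monochromatic.
For a fixed S, the K_5 on S has C(5, 2) = 10 edges. P[all 10 edges red] = (1/2)^10, and likewise for blue, so P[monochromatic] = 2·(1/2)^10 = 2^{1 − 10} = 1/512.
Summing: E[X] = C(21, 5) · 2^{1 − 10} = 20349 · 1/512 = 20349/512.
Numerically: E[X] ≈ 39.744.

E[X] = C(21,5)·2^(1−C(5,2)) = 20349/512 ≈ 39.744.


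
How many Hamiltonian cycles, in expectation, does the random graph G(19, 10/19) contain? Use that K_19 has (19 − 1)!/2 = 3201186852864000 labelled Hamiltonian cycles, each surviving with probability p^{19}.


K_19 has (19 − 1)!/2 = 3201186852864000 labelled Hamiltonian cycles.
For each such Hamiltonian cycle H, let X_H = 1 if all 19 edges of H are present in G. Then P[X_H = 1] = p^{19} = (10/19)^{19} = 10000000000000000000/1978419655660313589123979.
By linearity: E[X] = Σ_H E[X_H] = 3201186852864000 · p^{19} = 3201186852864000 · 10000000000000000000/1978419655660313589123979 = 32011868528640000000000000000000000/1978419655660313589123979.
Numerically: E[X] ≈ 1.61805e+10.

E[X] = 3201186852864000 · (10/19)^{19} = 32011868528640000000000000000000000/1978419655660313589123979 ≈ 1.61805e+10.


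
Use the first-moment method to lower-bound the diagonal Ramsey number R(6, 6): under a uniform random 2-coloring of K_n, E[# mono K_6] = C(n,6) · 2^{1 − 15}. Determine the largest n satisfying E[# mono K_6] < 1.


We need C(n, 6) · 2^{1 − 15} < 1, i.e. C(n, 6) < 2^{15 − 1} = 16384.
Check values of n near the boundary:
  n = 14: C(14, 6) = 3003; 3003 < 16384? YES
  n = 15: C(15, 6) = 5005; 5005 < 16384? YES
  n = 16: C(16, 6) = 8008; 8008 < 16384? YES
  n = 17: C(17, 6) = 12376; 12376 < 16384? YES
  n = 18: C(18, 6) = 18564; 18564 < 16384? NO
The largest n with C(n, 6) < 16384 is n = 17 (where E[X] = 1547/2048 ≈ 0.755371). Hence R(6, 6) > 17, i.e. R(6, 6) ≥ 18.

Largest n = 17; hence R(6, 6) > 17.


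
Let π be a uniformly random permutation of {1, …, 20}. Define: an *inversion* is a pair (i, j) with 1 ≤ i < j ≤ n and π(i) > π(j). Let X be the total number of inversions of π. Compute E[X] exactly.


Write X = Σ X_I over the C(20, 2) = 190 pairs i < j, with X_I the indicator of one inversion.
There are 190 indicators.
For each fixed pair i < j, the values π(i) and π(j) are two distinct elements of {1, …, 20} in uniformly random order; by symmetry P[π(i) > π(j)] = 1/2.
By linearity: E[X] = 190 · (1/2) = C(20, 2) · (1/2) = 190/2 = 95 ≈ 95.0000.

E[X] = 95 = 95.0000.


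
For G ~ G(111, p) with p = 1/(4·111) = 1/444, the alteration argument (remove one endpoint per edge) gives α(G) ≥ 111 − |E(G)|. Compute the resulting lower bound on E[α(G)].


E[|E(G)|] = C(111, 2)·p = 6105 · (1/444) = 55/4.
E[α(G)] ≥ n − E[|E(G)|] = 111 − 55/4 = 389/4.
Numerically: ≈ 97.250.
(This is only a lower bound; the true E[α(G)] may be larger.)

E[α(G)] ≥ 389/4 ≈ 97.250.


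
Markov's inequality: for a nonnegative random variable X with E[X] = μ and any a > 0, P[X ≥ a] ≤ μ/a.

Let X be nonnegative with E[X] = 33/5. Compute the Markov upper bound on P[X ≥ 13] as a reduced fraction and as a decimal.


μ = E[X] = 33/5, a = 13.
Markov: P[X ≥ 13] ≤ μ/a = (33/5)/13 = 33/65.
Numerically: ≈ 0.5077.
(Since a = 13 > μ = 6.6000, the bound 33/65 is < 1 and informative.)

P[X ≥ 13] ≤ 33/65 ≈ 0.5077.


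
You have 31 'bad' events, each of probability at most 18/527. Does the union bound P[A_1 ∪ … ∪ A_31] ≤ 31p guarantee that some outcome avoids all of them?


Union bound: P[∪_{i=1}^{31} A_i] ≤ Σ_i P[A_i] ≤ 31·p = 31·(18/527) = 18/17.
Numerically: 18/17 ≈ 1.058824.
Is 18/17 < 1? NO.
Since the bound 18/17 is ≥ 1, the union bound is uninformative here; it does NOT by itself certify existence.

31·p = 18/17 ≈ 1.058824; existence NOT certified by the union bound.


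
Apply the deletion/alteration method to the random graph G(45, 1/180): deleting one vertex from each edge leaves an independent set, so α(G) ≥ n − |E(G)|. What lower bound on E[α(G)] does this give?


E[|E(G)|] = C(45, 2)·p = 990 · (1/180) = 11/2.
E[α(G)] ≥ n − E[|E(G)|] = 45 − 11/2 = 79/2.
Numerically: ≈ 39.500.
(This is only a lower bound; the true E[α(G)] may be larger.)

E[α(G)] ≥ 79/2 ≈ 39.500.


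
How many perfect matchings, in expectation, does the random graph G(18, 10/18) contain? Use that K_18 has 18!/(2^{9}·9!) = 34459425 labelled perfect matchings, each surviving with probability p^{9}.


K_18 has 18!/(2^{9}·9!) = 34459425 labelled perfect matchings.
For each such perfect matching H, let X_H = 1 if all 9 edges of H are present in G. Then P[X_H = 1] = p^{9} = (5/9)^{9} = 1953125/387420489.
By linearity: E[X] = Σ_H E[X_H] = 34459425 · p^{9} = 34459425 · 1953125/387420489 = 830908203125/4782969.
Numerically: E[X] ≈ 1.7372e+05.

E[X] = 34459425 · (5/9)^{9} = 830908203125/4782969 ≈ 1.7372e+05.


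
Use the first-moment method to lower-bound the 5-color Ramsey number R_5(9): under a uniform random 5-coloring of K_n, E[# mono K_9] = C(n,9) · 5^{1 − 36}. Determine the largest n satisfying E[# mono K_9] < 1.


We need C(n, 9) · 5^{1 − 36} < 1, i.e. C(n, 9) < 5^{36 − 1} = 2910383045673370361328125.
Check values of n near the boundary:
  n = 2169: C(2169, 9) = 2879753360044504243499683; 2879753360044504243499683 < 2910383045673370361328125? YES
  n = 2170: C(2170, 9) = 2891746779868845075610510; 2891746779868845075610510 < 2910383045673370361328125? YES
  n = 2171: C(2171, 9) = 2903784578674959601827205; 2903784578674959601827205 < 2910383045673370361328125? YES
  n = 2172: C(2172, 9) = 2915866900084148060642020; 2915866900084148060642020 < 2910383045673370361328125? NO
  n = 2173: C(2173, 9) = 2927993888115921319674265; 2927993888115921319674265 < 2910383045673370361328125? NO
The largest n with C(n, 9) < 2910383045673370361328125 is n = 2171 (where E[X] = 580756915734991920365441/582076609134674072265625 ≈ 0.998). Hence R_5(9) > 2171, i.e. R_5(9) ≥ 2172.

Largest n = 2171; hence R_5(9) > 2171.


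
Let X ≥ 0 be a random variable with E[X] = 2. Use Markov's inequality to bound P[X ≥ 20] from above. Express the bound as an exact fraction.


μ = E[X] = 2, a = 20.
Markov: P[X ≥ 20] ≤ μ/a = (2)/20 = 1/10.
Numerically: ≈ 0.100000.
(Since a = 20 > μ = 2.000000, the bound 1/10 is < 1 and informative.)

P[X ≥ 20] ≤ 1/10 ≈ 0.100000.


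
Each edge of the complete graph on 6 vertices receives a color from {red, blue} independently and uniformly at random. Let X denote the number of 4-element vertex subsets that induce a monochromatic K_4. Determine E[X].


Let X = Σ_S X_S over the C(6, 4) = 15 subsets S of size 4, where X_S = 1 if the K_4 on S is monochromatic.
For a fixed S, the K_4 on S has C(4, 2) = 6 edges. P[all 6 edges red] = (1/2)^6, and likewise for blue, so P[monochromatic] = 2·(1/2)^6 = 2^{1 − 6} = 1/32.
By linearity of expectation: E[X] = C(6, 4) · 2^{1 − 6} = 15 · 1/32 = 15/32.
Numerically: E[X] ≈ 0.469.

E[X] = C(6,4)·2^(1−C(4,2)) = 15/32 ≈ 0.469.


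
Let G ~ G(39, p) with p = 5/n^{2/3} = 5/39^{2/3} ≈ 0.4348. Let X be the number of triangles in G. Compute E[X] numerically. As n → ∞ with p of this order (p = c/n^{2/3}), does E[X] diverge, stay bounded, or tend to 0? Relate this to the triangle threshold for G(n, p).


Number of potential triangles: C(39, 3) = 9139.
Each occurs with probability p³ ≈ (0.4348)³ ≈ 8.218277e-02.
By linearity: E[X] = C(39, 3)·p³ ≈ 9139 · 8.218277e-02 ≈ 751.0684.
Since α = 2/3 < 1, p = c/n^{2/3} ≫ 1/n is above the triangle threshold p ~ 1/n. Asymptotically E[X] ~ (c³/6)·n^{3(1−α)} = (5³/6)·n^{1} → ∞; triangles are abundant w.h.p.

E[X] ≈ 751.0684; in regime p = Θ(1/n^{2/3}) E[X] diverges (above the triangle threshold p ~ 1/n).


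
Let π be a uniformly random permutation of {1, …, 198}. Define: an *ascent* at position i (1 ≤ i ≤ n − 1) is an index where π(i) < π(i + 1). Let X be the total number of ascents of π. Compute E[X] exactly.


Write X = Σ X_I over i = 1, …, 197, with X_I the indicator of one ascent.
There are 197 indicators.
For each fixed i, the pair (π(i), π(i+1)) is a uniformly random ordered pair of distinct values from {1, …, 198}; by symmetry P[π(i) < π(i+1)] = 1/2.
By linearity: E[X] = 197 · (1/2) = (198 − 1) · (1/2) = 197/2 ≈ 98.500000.

E[X] = 197/2 = 98.500000.


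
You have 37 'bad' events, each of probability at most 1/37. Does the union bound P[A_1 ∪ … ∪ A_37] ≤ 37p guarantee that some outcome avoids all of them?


Union bound: P[∪_{i=1}^{37} A_i] ≤ Σ_i P[A_i] ≤ 37·p = 37·(1/37) = 1.
Numerically: 1 ≈ 1.000.
Is 1 < 1? NO.
Since the bound 1 is ≥ 1, the union bound is uninformative here; it does NOT by itself certify existence.

37·p = 1 ≈ 1.000; existence NOT certified by the union bound.


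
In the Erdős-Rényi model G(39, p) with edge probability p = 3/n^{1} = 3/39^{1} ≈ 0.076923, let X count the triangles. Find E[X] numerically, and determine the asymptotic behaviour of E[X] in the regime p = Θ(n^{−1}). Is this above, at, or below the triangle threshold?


Number of potential triangles: C(39, 3) = 9139.
Each occurs with probability p³ ≈ (0.076923)³ ≈ 4.5516614e-04.
By linearity: E[X] = C(39, 3)·p³ ≈ 9139 · 4.5516614e-04 ≈ 4.15976.
Here α = 1, so p = 3/n is exactly at the triangle threshold p ~ 1/n. Asymptotically E[X] → c³/6 = 3³/6 = 9/2 ≈ 4.50000, a bounded constant. In this regime the triangle count is asymptotically Poisson(c³/6).

E[X] ≈ 4.15976; in regime p = Θ(1/n^{1}) E[X] stays bounded (at the triangle threshold p ~ 1/n).


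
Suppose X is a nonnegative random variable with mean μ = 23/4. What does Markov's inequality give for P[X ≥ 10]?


μ = E[X] = 23/4, a = 10.
Markov: P[X ≥ 10] ≤ μ/a = (23/4)/10 = 23/40.
Numerically: ≈ 0.57500.
(Since a = 10 > μ = 5.75000, the bound 23/40 is < 1 and informative.)

P[X ≥ 10] ≤ 23/40 ≈ 0.57500.


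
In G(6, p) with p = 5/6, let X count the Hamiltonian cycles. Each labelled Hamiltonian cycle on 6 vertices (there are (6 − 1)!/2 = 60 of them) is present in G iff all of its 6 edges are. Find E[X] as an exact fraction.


K_6 has (6 − 1)!/2 = 60 labelled Hamiltonian cycles.
For each such Hamiltonian cycle H, let X_H = 1 if all 6 edges of H are present in G. Then P[X_H = 1] = p^{6} = (5/6)^{6} = 15625/46656.
By linearity: E[X] = Σ_H E[X_H] = 60 · p^{6} = 60 · 15625/46656 = 78125/3888.
Numerically: E[X] ≈ 20.09.

E[X] = 60 · (5/6)^{6} = 78125/3888 ≈ 20.09.


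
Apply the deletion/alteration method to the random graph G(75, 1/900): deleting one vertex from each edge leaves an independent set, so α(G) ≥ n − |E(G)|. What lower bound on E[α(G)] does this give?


E[|E(G)|] = C(75, 2)·p = 2775 · (1/900) = 37/12.
E[α(G)] ≥ n − E[|E(G)|] = 75 − 37/12 = 863/12.
Numerically: ≈ 71.9167.
(This is only a lower bound; the true E[α(G)] may be larger.)

E[α(G)] ≥ 863/12 ≈ 71.9167.


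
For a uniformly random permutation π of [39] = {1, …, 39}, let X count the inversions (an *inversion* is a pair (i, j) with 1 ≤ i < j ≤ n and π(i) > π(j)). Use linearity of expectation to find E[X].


Write X = Σ X_I over the C(39, 2) = 741 pairs i < j, with X_I the indicator of one inversion.
There are 741 indicators.
For each fixed pair i < j, the values π(i) and π(j) are two distinct elements of {1, …, 39} in uniformly random order; by symmetry P[π(i) > π(j)] = 1/2.
By linearity: E[X] = 741 · (1/2) = C(39, 2) · (1/2) = 741/2 = 741/2 ≈ 370.500000.

E[X] = 741/2 = 370.500000.


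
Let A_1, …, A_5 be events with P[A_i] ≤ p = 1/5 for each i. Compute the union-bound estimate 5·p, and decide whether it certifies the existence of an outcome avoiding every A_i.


Union bound: P[∪_{i=1}^{5} A_i] ≤ Σ_i P[A_i] ≤ 5·p = 5·(1/5) = 1.
Numerically: 1 ≈ 1.000000.
Is 1 < 1? NO.
Since the bound 1 is ≥ 1, the union bound is uninformative here; it does NOT by itself certify existence.

5·p = 1 ≈ 1.000000; existence NOT certified by the union bound.


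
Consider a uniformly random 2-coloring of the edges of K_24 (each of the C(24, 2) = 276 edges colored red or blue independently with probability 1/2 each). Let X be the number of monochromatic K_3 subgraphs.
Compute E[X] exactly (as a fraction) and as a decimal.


Let X = Σ_S X_S over the C(24, 3) = 2024 subsets S of size 3, where X_S = 1 if the K_3 on S is monochromatic.
For a fixed S, the K_3 on S has C(3, 2) = 3 edges. P[all 3 edges red] = (1/2)^3, and likewise for blue, so P[monochromatic] = 2·(1/2)^3 = 2^{1 − 3} = 1/4.
By linearity of expectation: E[X] = C(24, 3) · 2^{1 − 3} = 2024 · 1/4 = 506.
Numerically: E[X] ≈ 506.0000.

E[X] = C(24,3)·2^(1−C(3,2)) = 506 ≈ 506.0000.


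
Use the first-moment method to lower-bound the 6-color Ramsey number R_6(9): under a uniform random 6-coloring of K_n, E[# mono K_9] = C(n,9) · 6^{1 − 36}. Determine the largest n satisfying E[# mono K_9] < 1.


We need C(n, 9) · 6^{1 − 36} < 1, i.e. C(n, 9) < 6^{36 − 1} = 1719070799748422591028658176.
Check values of n near the boundary:
  n = 4405: C(4405, 9) = 1706862792900636302463627150; 1706862792900636302463627150 < 1719070799748422591028658176? YES
  n = 4406: C(4406, 9) = 1710356485221788389505285700; 1710356485221788389505285700 < 1719070799748422591028658176? YES
  n = 4407: C(4407, 9) = 1713856532599459170657070050; 1713856532599459170657070050 < 1719070799748422591028658176? YES
  n = 4408: C(4408, 9) = 1717362945146264156457459600; 1717362945146264156457459600 < 1719070799748422591028658176? YES
  n = 4409: C(4409, 9) = 1720875732988608787686577131; 1720875732988608787686577131 < 1719070799748422591028658176? NO
The largest n with C(n, 9) < 1719070799748422591028658176 is n = 4408 (where E[X] = 35778394690547169926197075/35813974994758803979763712 ≈ 0.9990065). Hence R_6(9) > 4408, i.e. R_6(9) ≥ 4409.

Largest n = 4408; hence R_6(9) > 4408.


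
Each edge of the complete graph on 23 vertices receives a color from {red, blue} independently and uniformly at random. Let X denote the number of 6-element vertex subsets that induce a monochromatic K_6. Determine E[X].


Let X = Σ_S X_S over the C(23, 6) = 100947 subsets S of size 6, where X_S = 1 if the K_6 on S is monochromatic.
For a fixed S, the K_6 on S has C(6, 2) = 15 edges. P[all 15 edges red] = (1/2)^15, and likewise for blue, so P[monochromatic] = 2·(1/2)^15 = 2^{1 − 15} = 1/16384.
By linearity: E[X] = C(23, 6) · 2^{1 − 15} = 100947 · 1/16384 = 100947/16384.
Numerically: E[X] ≈ 6.16132.

E[X] = C(23,6)·2^(1−C(6,2)) = 100947/16384 ≈ 6.16132.


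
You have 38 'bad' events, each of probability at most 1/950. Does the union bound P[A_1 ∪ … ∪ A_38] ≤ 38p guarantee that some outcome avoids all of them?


Union bound: P[∪_{i=1}^{38} A_i] ≤ Σ_i P[A_i] ≤ 38·p = 38·(1/950) = 1/25.
Numerically: 1/25 ≈ 0.0400000.
Is 1/25 < 1? YES.
Since P[∪ A_i] ≤ 1/25 < 1, the complement has P[∩ A_i^c] ≥ 1 − 1/25 = 24/25 > 0, so some outcome avoids every A_i.

38·p = 1/25 ≈ 0.0400000; existence CERTIFIED by the union bound.


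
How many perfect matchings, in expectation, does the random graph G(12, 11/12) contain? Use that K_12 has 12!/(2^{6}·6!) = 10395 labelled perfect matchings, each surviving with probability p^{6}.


K_12 has 12!/(2^{6}·6!) = 10395 labelled perfect matchings.
For each such perfect matching H, let X_H = 1 if all 6 edges of H are present in G. Then P[X_H = 1] = p^{6} = (11/12)^{6} = 1771561/2985984.
Summing the indicators: E[X] = Σ_H E[X_H] = 10395 · p^{6} = 10395 · 1771561/2985984 = 682050985/110592.
Numerically: E[X] ≈ 6167.3.

E[X] = 10395 · (11/12)^{6} = 682050985/110592 ≈ 6167.3.


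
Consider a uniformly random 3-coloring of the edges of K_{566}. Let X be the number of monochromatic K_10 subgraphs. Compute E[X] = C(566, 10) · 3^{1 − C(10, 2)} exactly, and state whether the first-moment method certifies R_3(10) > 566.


E[X] = C(566, 10) · 3^{1 − 45} = 858376364549067965458 · 3^{−44} = 858376364549067965458/984770902183611232881.
As a reduced fraction: E[X] = 858376364549067965458/984770902183611232881 ≈ 0.872.
Is E[X] < 1? YES.
Since E[X] < 1, there exists a 3-coloring of K_{566} with no monochromatic K_10; hence R_3(10) > 566.

E[X] = 858376364549067965458/984770902183611232881 ≈ 0.872; E[X] < 1, so R_3(10) > 566.


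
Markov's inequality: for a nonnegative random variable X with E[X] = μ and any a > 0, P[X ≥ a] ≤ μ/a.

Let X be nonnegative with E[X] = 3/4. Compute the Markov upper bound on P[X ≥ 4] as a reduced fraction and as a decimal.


μ = E[X] = 3/4, a = 4.
Markov: P[X ≥ 4] ≤ μ/a = (3/4)/4 = 3/16.
Numerically: ≈ 0.1875.
(Since a = 4 > μ = 0.7500, the bound 3/16 is < 1 and informative.)

P[X ≥ 4] ≤ 3/16 ≈ 0.1875.


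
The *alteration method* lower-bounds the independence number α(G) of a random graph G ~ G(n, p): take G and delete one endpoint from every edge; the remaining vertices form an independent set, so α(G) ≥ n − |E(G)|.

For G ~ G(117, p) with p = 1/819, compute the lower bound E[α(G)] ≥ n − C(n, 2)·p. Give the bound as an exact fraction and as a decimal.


E[|E(G)|] = C(117, 2)·p = 6786 · (1/819) = 58/7.
E[α(G)] ≥ n − E[|E(G)|] = 117 − 58/7 = 761/7.
Numerically: ≈ 108.71429.
(This is only a lower bound; the true E[α(G)] may be larger.)

E[α(G)] ≥ 761/7 ≈ 108.71429.


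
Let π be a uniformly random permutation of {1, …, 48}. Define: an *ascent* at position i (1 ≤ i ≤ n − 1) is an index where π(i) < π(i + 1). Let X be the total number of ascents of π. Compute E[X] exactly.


Write X = Σ X_I over i = 1, …, 47, with X_I the indicator of one ascent.
There are 47 indicators.
For each fixed i, the pair (π(i), π(i+1)) is a uniformly random ordered pair of distinct values from {1, …, 48}; by symmetry P[π(i) < π(i+1)] = 1/2.
By linearity: E[X] = 47 · (1/2) = (48 − 1) · (1/2) = 47/2 ≈ 23.500.

E[X] = 47/2 = 23.500.


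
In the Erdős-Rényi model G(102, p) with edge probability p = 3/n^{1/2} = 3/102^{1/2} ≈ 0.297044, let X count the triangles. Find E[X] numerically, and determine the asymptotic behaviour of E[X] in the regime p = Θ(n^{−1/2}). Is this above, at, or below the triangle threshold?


Number of potential triangles: C(102, 3) = 171700.
Each occurs with probability p³ ≈ (0.297044)³ ≈ 2.62097879e-02.
By linearity: E[X] = C(102, 3)·p³ ≈ 171700 · 2.62097879e-02 ≈ 4500.220583.
Since α = 1/2 < 1, p = c/n^{1/2} ≫ 1/n is above the triangle threshold p ~ 1/n. Asymptotically E[X] ~ (c³/6)·n^{3(1−α)} = (3³/6)·n^{1.5} → ∞; triangles are abundant w.h.p.

E[X] ≈ 4500.220583; in regime p = Θ(1/n^{1/2}) E[X] diverges (above the triangle threshold p ~ 1/n).


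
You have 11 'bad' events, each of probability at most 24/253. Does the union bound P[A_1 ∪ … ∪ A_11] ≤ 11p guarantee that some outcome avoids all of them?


Union bound: P[∪_{i=1}^{11} A_i] ≤ Σ_i P[A_i] ≤ 11·p = 11·(24/253) = 24/23.
Numerically: 24/23 ≈ 1.043478.
Is 24/23 < 1? NO.
Since the bound 24/23 is ≥ 1, the union bound is uninformative here; it does NOT by itself certify existence.

11·p = 24/23 ≈ 1.043478; existence NOT certified by the union bound.


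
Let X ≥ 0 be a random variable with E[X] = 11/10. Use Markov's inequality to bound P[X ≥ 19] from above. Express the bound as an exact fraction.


μ = E[X] = 11/10, a = 19.
Markov: P[X ≥ 19] ≤ μ/a = (11/10)/19 = 11/190.
Numerically: ≈ 0.057895.
(Since a = 19 > μ = 1.100000, the bound 11/190 is < 1 and informative.)

P[X ≥ 19] ≤ 11/190 ≈ 0.057895.


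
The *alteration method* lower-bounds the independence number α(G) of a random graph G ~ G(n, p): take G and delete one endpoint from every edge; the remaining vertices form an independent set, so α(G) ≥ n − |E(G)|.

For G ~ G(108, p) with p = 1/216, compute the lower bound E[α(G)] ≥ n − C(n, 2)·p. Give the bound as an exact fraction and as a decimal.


E[|E(G)|] = C(108, 2)·p = 5778 · (1/216) = 107/4.
E[α(G)] ≥ n − E[|E(G)|] = 108 − 107/4 = 325/4.
Numerically: ≈ 81.250.
(This is only a lower bound; the true E[α(G)] may be larger.)

E[α(G)] ≥ 325/4 ≈ 81.250.


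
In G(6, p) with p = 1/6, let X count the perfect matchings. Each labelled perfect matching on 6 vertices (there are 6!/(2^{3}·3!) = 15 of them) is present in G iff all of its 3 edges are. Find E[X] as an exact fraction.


K_6 has 6!/(2^{3}·3!) = 15 labelled perfect matchings.
For each such perfect matching H, let X_H = 1 if all 3 edges of H are present in G. Then P[X_H = 1] = p^{3} = (1/6)^{3} = 1/216.
By linearity of expectation: E[X] = Σ_H E[X_H] = 15 · p^{3} = 15 · 1/216 = 5/72.
Numerically: E[X] ≈ 0.0694444.

E[X] = 15 · (1/6)^{3} = 5/72 ≈ 0.0694444.


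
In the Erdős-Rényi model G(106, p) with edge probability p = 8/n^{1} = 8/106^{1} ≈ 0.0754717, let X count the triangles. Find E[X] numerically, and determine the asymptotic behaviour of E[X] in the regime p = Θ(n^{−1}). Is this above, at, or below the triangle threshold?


Number of potential triangles: C(106, 3) = 192920.
Each occurs with probability p³ ≈ (0.0754717)³ ≈ 4.29885073e-04.
By linearity: E[X] = C(106, 3)·p³ ≈ 192920 · 4.29885073e-04 ≈ 82.933428.
Here α = 1, so p = 8/n is exactly at the triangle threshold p ~ 1/n. Asymptotically E[X] → c³/6 = 8³/6 = 256/3 ≈ 85.333333, a bounded constant. In this regime the triangle count is asymptotically Poisson(c³/6).

E[X] ≈ 82.933428; in regime p = Θ(1/n^{1}) E[X] stays bounded (at the triangle threshold p ~ 1/n).


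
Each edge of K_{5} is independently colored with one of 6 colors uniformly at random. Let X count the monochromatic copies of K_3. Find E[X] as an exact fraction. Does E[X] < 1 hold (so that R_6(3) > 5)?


E[X] = C(5, 3) · 6^{1 − 3} = 10 · 6^{−2} = 10/36.
As a reduced fraction: E[X] = 5/18 ≈ 0.278.
Is E[X] < 1? YES.
Since E[X] < 1, there exists a 6-coloring of K_{5} with no monochromatic K_3; hence R_6(3) > 5.

E[X] = 5/18 ≈ 0.278; E[X] < 1, so R_6(3) > 5.


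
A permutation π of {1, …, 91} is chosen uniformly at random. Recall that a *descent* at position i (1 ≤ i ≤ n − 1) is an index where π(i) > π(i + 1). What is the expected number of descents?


Write X = Σ X_I over i = 1, …, 90, with X_I the indicator of one descent.
There are 90 indicators.
For each fixed i, the pair (π(i), π(i+1)) is a uniformly random ordered pair of distinct values from {1, …, 91}; by symmetry P[π(i) > π(i+1)] = 1/2.
By linearity: E[X] = 90 · (1/2) = (91 − 1) · (1/2) = 45 ≈ 45.000000.

E[X] = 45 = 45.000000.


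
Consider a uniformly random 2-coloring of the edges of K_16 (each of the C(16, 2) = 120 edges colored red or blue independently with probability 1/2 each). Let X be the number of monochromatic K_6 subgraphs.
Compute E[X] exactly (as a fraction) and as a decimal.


Let X = Σ_S X_S over the C(16, 6) = 8008 subsets S of size 6, where X_S = 1 if the K_6 on S is monochromatic.
For a fixed S, the K_6 on S has C(6, 2) = 15 edges. P[all 15 edges red] = (1/2)^15, and likewise for blue, so P[monochromatic] = 2·(1/2)^15 = 2^{1 − 15} = 1/16384.
By linearity: E[X] = C(16, 6) · 2^{1 − 15} = 8008 · 1/16384 = 1001/2048.
Numerically: E[X] ≈ 0.48877.

E[X] = C(16,6)·2^(1−C(6,2)) = 1001/2048 ≈ 0.48877.


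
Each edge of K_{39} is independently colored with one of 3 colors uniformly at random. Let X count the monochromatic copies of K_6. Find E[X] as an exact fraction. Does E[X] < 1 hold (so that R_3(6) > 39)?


E[X] = C(39, 6) · 3^{1 − 15} = 3262623 · 3^{−14} = 3262623/4782969.
As a reduced fraction: E[X] = 1087541/1594323 ≈ 0.682133.
Is E[X] < 1? YES.
Since E[X] < 1, there exists a 3-coloring of K_{39} with no monochromatic K_6; hence R_3(6) > 39.

E[X] = 1087541/1594323 ≈ 0.682133; E[X] < 1, so R_3(6) > 39.


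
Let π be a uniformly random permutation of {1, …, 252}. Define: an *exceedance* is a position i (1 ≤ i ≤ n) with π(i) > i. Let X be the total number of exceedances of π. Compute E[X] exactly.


Write X = Σ_{i=1}^{252} X_i, where X_i = 1_{π(i) > i}.
For each fixed i, π(i) is uniform over {1, …, 252} (marginal of a uniform permutation), so P[π(i) > i] = (n − i)/n. Summing: Σ_{i=1}^{252} (n − i)/n = (0 + 1 + … + 251)/252 = 252(252 − 1)/(2·252) = (252 − 1)/2.
Hence E[X] = Σ_{i=1}^{252} (252 − i)/252 = 251/2 ≈ 125.50000.

E[X] = 251/2 = 125.50000.


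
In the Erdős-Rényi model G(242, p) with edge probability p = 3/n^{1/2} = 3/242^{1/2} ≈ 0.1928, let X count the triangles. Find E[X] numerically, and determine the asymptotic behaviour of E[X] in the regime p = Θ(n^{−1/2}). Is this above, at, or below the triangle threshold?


Number of potential triangles: C(242, 3) = 2332880.
Each occurs with probability p³ ≈ (0.1928)³ ≈ 7.172007e-03.
By linearity: E[X] = C(242, 3)·p³ ≈ 2332880 · 7.172007e-03 ≈ 16731.4321.
Since α = 1/2 < 1, p = c/n^{1/2} ≫ 1/n is above the triangle threshold p ~ 1/n. Asymptotically E[X] ~ (c³/6)·n^{3(1−α)} = (3³/6)·n^{1.5} → ∞; triangles are abundant w.h.p.

E[X] ≈ 16731.4321; in regime p = Θ(1/n^{1/2}) E[X] diverges (above the triangle threshold p ~ 1/n).


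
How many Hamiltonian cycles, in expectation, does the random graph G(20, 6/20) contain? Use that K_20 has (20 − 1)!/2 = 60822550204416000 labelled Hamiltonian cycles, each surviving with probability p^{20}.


K_20 has (20 − 1)!/2 = 60822550204416000 labelled Hamiltonian cycles.
For each such Hamiltonian cycle H, let X_H = 1 if all 20 edges of H are present in G. Then P[X_H = 1] = p^{20} = (3/10)^{20} = 3486784401/100000000000000000000.
By linearity of expectation: E[X] = Σ_H E[X_H] = 60822550204416000 · p^{20} = 60822550204416000 · 3486784401/100000000000000000000 = 51776152168407487821/24414062500000.
Numerically: E[X] ≈ 2.1208e+06.

E[X] = 60822550204416000 · (3/10)^{20} = 51776152168407487821/24414062500000 ≈ 2.1208e+06.


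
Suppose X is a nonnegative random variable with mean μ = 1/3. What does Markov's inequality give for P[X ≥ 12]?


μ = E[X] = 1/3, a = 12.
Markov: P[X ≥ 12] ≤ μ/a = (1/3)/12 = 1/36.
Numerically: ≈ 0.027778.
(Since a = 12 > μ = 0.333333, the bound 1/36 is < 1 and informative.)

P[X ≥ 12] ≤ 1/36 ≈ 0.027778.


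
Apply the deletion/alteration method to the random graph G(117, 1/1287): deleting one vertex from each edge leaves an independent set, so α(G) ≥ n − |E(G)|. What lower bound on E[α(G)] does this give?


E[|E(G)|] = C(117, 2)·p = 6786 · (1/1287) = 58/11.
E[α(G)] ≥ n − E[|E(G)|] = 117 − 58/11 = 1229/11.
Numerically: ≈ 111.7273.
(This is only a lower bound; the true E[α(G)] may be larger.)

E[α(G)] ≥ 1229/11 ≈ 111.7273.


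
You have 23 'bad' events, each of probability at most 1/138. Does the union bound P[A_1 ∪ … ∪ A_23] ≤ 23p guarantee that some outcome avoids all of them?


Union bound: P[∪_{i=1}^{23} A_i] ≤ Σ_i P[A_i] ≤ 23·p = 23·(1/138) = 1/6.
Numerically: 1/6 ≈ 0.1666667.
Is 1/6 < 1? YES.
Since P[∪ A_i] ≤ 1/6 < 1, the complement has P[∩ A_i^c] ≥ 1 − 1/6 = 5/6 > 0, so some outcome avoids every A_i.

23·p = 1/6 ≈ 0.1666667; existence CERTIFIED by the union bound.


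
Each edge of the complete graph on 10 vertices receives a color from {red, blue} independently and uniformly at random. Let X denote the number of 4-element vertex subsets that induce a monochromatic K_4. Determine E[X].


Let X = Σ_S X_S over the C(10, 4) = 210 subsets S of size 4, where X_S = 1 if the K_4 on S is monochromatic.
For a fixed S, the K_4 on S has C(4, 2) = 6 edges. P[all 6 edges red] = (1/2)^6, and likewise for blue, so P[monochromatic] = 2·(1/2)^6 = 2^{1 − 6} = 1/32.
Summing: E[X] = C(10, 4) · 2^{1 − 6} = 210 · 1/32 = 105/16.
Numerically: E[X] ≈ 6.56250.

E[X] = C(10,4)·2^(1−C(4,2)) = 105/16 ≈ 6.56250.


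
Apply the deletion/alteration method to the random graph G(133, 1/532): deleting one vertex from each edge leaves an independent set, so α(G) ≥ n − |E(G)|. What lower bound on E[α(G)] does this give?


E[|E(G)|] = C(133, 2)·p = 8778 · (1/532) = 33/2.
E[α(G)] ≥ n − E[|E(G)|] = 133 − 33/2 = 233/2.
Numerically: ≈ 116.50000.
(This is only a lower bound; the true E[α(G)] may be larger.)

E[α(G)] ≥ 233/2 ≈ 116.50000.


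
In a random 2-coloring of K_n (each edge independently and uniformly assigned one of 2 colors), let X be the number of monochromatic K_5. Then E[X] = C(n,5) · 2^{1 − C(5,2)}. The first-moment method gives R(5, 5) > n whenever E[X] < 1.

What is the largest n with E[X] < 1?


We need C(n, 5) · 2^{1 − 10} < 1, i.e. C(n, 5) < 2^{10 − 1} = 512.
Check values of n near the boundary:
  n = 7: C(7, 5) = 21; 21 < 512? YES
  n = 8: C(8, 5) = 56; 56 < 512? YES
  n = 9: C(9, 5) = 126; 126 < 512? YES
  n = 10: C(10, 5) = 252; 252 < 512? YES
  n = 11: C(11, 5) = 462; 462 < 512? YES
  n = 12: C(12, 5) = 792; 792 < 512? NO
  n = 13: C(13, 5) = 1287; 1287 < 512? NO
The largest n with C(n, 5) < 512 is n = 11 (where E[X] = 231/256 ≈ 0.9023). Hence R(5, 5) > 11, i.e. R(5, 5) ≥ 12.

Largest n = 11; hence R(5, 5) > 11.


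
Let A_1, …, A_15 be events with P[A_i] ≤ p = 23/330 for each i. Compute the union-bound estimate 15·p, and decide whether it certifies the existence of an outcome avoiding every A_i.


Union bound: P[∪_{i=1}^{15} A_i] ≤ Σ_i P[A_i] ≤ 15·p = 15·(23/330) = 23/22.
Numerically: 23/22 ≈ 1.045.
Is 23/22 < 1? NO.
Since the bound 23/22 is ≥ 1, the union bound is uninformative here; it does NOT by itself certify existence.

15·p = 23/22 ≈ 1.045; existence NOT certified by the union bound.


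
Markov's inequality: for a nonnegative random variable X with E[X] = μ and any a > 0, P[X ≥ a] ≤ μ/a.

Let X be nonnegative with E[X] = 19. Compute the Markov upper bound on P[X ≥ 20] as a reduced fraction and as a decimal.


μ = E[X] = 19, a = 20.
Markov: P[X ≥ 20] ≤ μ/a = (19)/20 = 19/20.
Numerically: ≈ 0.950000.
(Since a = 20 > μ = 19.000000, the bound 19/20 is < 1 and informative.)

P[X ≥ 20] ≤ 19/20 ≈ 0.950000.


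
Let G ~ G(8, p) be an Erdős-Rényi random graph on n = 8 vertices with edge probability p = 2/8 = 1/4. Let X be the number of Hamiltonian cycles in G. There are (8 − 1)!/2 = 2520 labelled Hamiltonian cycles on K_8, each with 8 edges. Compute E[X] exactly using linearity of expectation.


K_8 has (8 − 1)!/2 = 2520 labelled Hamiltonian cycles.
For each such Hamiltonian cycle H, let X_H = 1 if all 8 edges of H are present in G. Then P[X_H = 1] = p^{8} = (1/4)^{8} = 1/65536.
By linearity of expectation: E[X] = Σ_H E[X_H] = 2520 · p^{8} = 2520 · 1/65536 = 315/8192.
Numerically: E[X] ≈ 0.0385.

E[X] = 2520 · (1/4)^{8} = 315/8192 ≈ 0.0385.


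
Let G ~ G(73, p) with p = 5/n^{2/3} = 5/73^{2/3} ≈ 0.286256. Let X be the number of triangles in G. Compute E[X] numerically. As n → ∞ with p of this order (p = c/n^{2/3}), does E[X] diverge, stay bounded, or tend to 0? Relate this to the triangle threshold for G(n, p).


Number of potential triangles: C(73, 3) = 62196.
Each occurs with probability p³ ≈ (0.286256)³ ≈ 2.34565585e-02.
By linearity: E[X] = C(73, 3)·p³ ≈ 62196 · 2.34565585e-02 ≈ 1458.904110.
Since α = 2/3 < 1, p = c/n^{2/3} ≫ 1/n is above the triangle threshold p ~ 1/n. Asymptotically E[X] ~ (c³/6)·n^{3(1−α)} = (5³/6)·n^{1} → ∞; triangles are abundant w.h.p.

E[X] ≈ 1458.904110; in regime p = Θ(1/n^{2/3}) E[X] diverges (above the triangle threshold p ~ 1/n).


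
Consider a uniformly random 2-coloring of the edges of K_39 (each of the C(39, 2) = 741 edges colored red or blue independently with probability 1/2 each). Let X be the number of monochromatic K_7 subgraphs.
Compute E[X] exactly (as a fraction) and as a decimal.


Let X = Σ_S X_S over the C(39, 7) = 15380937 subsets S of size 7, where X_S = 1 if the K_7 on S is monochromatic.
For a fixed S, the K_7 on S has C(7, 2) = 21 edges. P[all 21 edges red] = (1/2)^21, and likewise for blue, so P[monochromatic] = 2·(1/2)^21 = 2^{1 − 21} = 1/1048576.
Summing: E[X] = C(39, 7) · 2^{1 − 21} = 15380937 · 1/1048576 = 15380937/1048576.
Numerically: E[X] ≈ 14.66840.

E[X] = C(39,7)·2^(1−C(7,2)) = 15380937/1048576 ≈ 14.66840.


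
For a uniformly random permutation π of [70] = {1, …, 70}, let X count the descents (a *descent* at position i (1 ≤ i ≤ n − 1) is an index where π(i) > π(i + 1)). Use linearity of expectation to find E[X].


Write X = Σ X_I over i = 1, …, 69, with X_I the indicator of one descent.
There are 69 indicators.
For each fixed i, the pair (π(i), π(i+1)) is a uniformly random ordered pair of distinct values from {1, …, 70}; by symmetry P[π(i) > π(i+1)] = 1/2.
By linearity: E[X] = 69 · (1/2) = (70 − 1) · (1/2) = 69/2 ≈ 34.5000.

E[X] = 69/2 = 34.5000.


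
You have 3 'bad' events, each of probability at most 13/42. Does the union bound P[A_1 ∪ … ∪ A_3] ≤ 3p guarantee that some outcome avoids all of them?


Union bound: P[∪_{i=1}^{3} A_i] ≤ Σ_i P[A_i] ≤ 3·p = 3·(13/42) = 13/14.
Numerically: 13/14 ≈ 0.928571.
Is 13/14 < 1? YES.
Since P[∪ A_i] ≤ 13/14 < 1, the complement has P[∩ A_i^c] ≥ 1 − 13/14 = 1/14 > 0, so some outcome avoids every A_i.

3·p = 13/14 ≈ 0.928571; existence CERTIFIED by the union bound.


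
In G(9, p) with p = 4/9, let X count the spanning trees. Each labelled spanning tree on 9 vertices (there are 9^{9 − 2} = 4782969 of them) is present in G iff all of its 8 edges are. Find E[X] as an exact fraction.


K_9 has 9^{9 − 2} = 4782969 labelled spanning trees.
For each such spanning tree H, let X_H = 1 if all 8 edges of H are present in G. Then P[X_H = 1] = p^{8} = (4/9)^{8} = 65536/43046721.
By linearity: E[X] = Σ_H E[X_H] = 4782969 · p^{8} = 4782969 · 65536/43046721 = 65536/9.
Numerically: E[X] ≈ 7282.

E[X] = 4782969 · (4/9)^{8} = 65536/9 ≈ 7282.


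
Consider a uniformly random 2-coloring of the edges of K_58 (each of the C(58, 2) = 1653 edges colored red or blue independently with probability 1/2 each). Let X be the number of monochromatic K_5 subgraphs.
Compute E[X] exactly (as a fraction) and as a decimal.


Let X = Σ_S X_S over the C(58, 5) = 4582116 subsets S of size 5, where X_S = 1 if the K_5 on S is monochromatic.
For a fixed S, the K_5 on S has C(5, 2) = 10 edges. P[all 10 edges red] = (1/2)^10, and likewise for blue, so P[monochromatic] = 2·(1/2)^10 = 2^{1 − 10} = 1/512.
Summing: E[X] = C(58, 5) · 2^{1 − 10} = 4582116 · 1/512 = 1145529/128.
Numerically: E[X] ≈ 8949.44531.

E[X] = C(58,5)·2^(1−C(5,2)) = 1145529/128 ≈ 8949.44531.


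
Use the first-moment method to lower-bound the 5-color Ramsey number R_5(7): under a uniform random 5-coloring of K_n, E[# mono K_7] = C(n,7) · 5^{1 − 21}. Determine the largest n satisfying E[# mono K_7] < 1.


We need C(n, 7) · 5^{1 − 21} < 1, i.e. C(n, 7) < 5^{21 − 1} = 95367431640625.
Check values of n near the boundary:
  n = 333: C(333, 7) = 84549532139028; 84549532139028 < 95367431640625? YES
  n = 334: C(334, 7) = 86359460961576; 86359460961576 < 95367431640625? YES
  n = 335: C(335, 7) = 88202498238195; 88202498238195 < 95367431640625? YES
  n = 336: C(336, 7) = 90079147136880; 90079147136880 < 95367431640625? YES
  n = 337: C(337, 7) = 91989916924632; 91989916924632 < 95367431640625? YES
  n = 338: C(338, 7) = 93935323022736; 93935323022736 < 95367431640625? YES
  n = 339: C(339, 7) = 95915887062372; 95915887062372 < 95367431640625? NO
The largest n with C(n, 7) < 95367431640625 is n = 338 (where E[X] = 93935323022736/95367431640625 ≈ 0.984983). Hence R_5(7) > 338, i.e. R_5(7) ≥ 339.

Largest n = 338; hence R_5(7) > 338.


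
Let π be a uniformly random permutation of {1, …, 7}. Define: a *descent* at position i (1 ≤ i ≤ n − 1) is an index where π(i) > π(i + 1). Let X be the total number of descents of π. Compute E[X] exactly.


Write X = Σ X_I over i = 1, …, 6, with X_I the indicator of one descent.
There are 6 indicators.
For each fixed i, the pair (π(i), π(i+1)) is a uniformly random ordered pair of distinct values from {1, …, 7}; by symmetry P[π(i) > π(i+1)] = 1/2.
By linearity: E[X] = 6 · (1/2) = (7 − 1) · (1/2) = 3 ≈ 3.000000.

E[X] = 3 = 3.000000.


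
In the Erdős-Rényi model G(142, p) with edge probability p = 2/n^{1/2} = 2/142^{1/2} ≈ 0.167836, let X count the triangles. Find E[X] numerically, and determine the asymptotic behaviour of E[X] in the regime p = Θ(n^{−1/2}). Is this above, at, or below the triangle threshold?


Number of potential triangles: C(142, 3) = 467180.
Each occurs with probability p³ ≈ (0.167836)³ ≈ 4.72778230e-03.
By linearity: E[X] = C(142, 3)·p³ ≈ 467180 · 4.72778230e-03 ≈ 2208.725335.
Since α = 1/2 < 1, p = c/n^{1/2} ≫ 1/n is above the triangle threshold p ~ 1/n. Asymptotically E[X] ~ (c³/6)·n^{3(1−α)} = (2³/6)·n^{1.5} → ∞; triangles are abundant w.h.p.

E[X] ≈ 2208.725335; in regime p = Θ(1/n^{1/2}) E[X] diverges (above the triangle threshold p ~ 1/n).


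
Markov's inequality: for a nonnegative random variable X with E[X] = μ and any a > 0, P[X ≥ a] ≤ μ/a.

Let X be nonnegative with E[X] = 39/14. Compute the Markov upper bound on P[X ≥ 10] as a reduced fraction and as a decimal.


μ = E[X] = 39/14, a = 10.
Markov: P[X ≥ 10] ≤ μ/a = (39/14)/10 = 39/140.
Numerically: ≈ 0.278571.
(Since a = 10 > μ = 2.785714, the bound 39/140 is < 1 and informative.)

P[X ≥ 10] ≤ 39/140 ≈ 0.278571.
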